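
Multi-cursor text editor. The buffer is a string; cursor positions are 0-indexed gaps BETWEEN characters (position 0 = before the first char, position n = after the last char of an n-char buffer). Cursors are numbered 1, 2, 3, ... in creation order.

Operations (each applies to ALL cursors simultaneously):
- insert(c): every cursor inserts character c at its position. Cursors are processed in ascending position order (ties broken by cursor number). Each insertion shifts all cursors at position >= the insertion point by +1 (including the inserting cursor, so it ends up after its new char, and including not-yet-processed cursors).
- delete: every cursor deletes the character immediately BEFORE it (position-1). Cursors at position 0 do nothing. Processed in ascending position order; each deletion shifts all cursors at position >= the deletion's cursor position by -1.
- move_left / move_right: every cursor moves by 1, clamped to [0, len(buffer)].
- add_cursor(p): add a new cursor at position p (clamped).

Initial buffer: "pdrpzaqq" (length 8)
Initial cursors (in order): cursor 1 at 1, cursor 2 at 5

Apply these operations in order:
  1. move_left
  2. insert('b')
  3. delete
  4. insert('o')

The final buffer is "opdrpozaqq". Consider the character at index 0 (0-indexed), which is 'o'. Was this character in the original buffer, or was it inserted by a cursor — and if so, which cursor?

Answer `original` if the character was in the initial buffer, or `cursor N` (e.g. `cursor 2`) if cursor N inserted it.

After op 1 (move_left): buffer="pdrpzaqq" (len 8), cursors c1@0 c2@4, authorship ........
After op 2 (insert('b')): buffer="bpdrpbzaqq" (len 10), cursors c1@1 c2@6, authorship 1....2....
After op 3 (delete): buffer="pdrpzaqq" (len 8), cursors c1@0 c2@4, authorship ........
After op 4 (insert('o')): buffer="opdrpozaqq" (len 10), cursors c1@1 c2@6, authorship 1....2....
Authorship (.=original, N=cursor N): 1 . . . . 2 . . . .
Index 0: author = 1

Answer: cursor 1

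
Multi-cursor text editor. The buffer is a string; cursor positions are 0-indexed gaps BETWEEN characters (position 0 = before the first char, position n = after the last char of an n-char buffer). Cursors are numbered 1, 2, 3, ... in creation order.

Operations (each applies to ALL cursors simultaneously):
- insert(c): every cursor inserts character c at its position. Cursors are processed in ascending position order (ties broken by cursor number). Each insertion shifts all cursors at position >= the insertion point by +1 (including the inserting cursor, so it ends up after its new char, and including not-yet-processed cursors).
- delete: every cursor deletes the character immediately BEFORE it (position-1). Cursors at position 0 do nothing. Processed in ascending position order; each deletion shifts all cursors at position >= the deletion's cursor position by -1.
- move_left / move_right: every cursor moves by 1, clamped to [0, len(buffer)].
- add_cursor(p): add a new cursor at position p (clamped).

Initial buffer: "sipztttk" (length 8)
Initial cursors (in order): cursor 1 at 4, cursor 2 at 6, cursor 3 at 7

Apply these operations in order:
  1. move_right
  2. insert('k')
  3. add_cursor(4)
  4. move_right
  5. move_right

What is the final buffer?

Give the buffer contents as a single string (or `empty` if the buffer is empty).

Answer: sipztkttkkk

Derivation:
After op 1 (move_right): buffer="sipztttk" (len 8), cursors c1@5 c2@7 c3@8, authorship ........
After op 2 (insert('k')): buffer="sipztkttkkk" (len 11), cursors c1@6 c2@9 c3@11, authorship .....1..2.3
After op 3 (add_cursor(4)): buffer="sipztkttkkk" (len 11), cursors c4@4 c1@6 c2@9 c3@11, authorship .....1..2.3
After op 4 (move_right): buffer="sipztkttkkk" (len 11), cursors c4@5 c1@7 c2@10 c3@11, authorship .....1..2.3
After op 5 (move_right): buffer="sipztkttkkk" (len 11), cursors c4@6 c1@8 c2@11 c3@11, authorship .....1..2.3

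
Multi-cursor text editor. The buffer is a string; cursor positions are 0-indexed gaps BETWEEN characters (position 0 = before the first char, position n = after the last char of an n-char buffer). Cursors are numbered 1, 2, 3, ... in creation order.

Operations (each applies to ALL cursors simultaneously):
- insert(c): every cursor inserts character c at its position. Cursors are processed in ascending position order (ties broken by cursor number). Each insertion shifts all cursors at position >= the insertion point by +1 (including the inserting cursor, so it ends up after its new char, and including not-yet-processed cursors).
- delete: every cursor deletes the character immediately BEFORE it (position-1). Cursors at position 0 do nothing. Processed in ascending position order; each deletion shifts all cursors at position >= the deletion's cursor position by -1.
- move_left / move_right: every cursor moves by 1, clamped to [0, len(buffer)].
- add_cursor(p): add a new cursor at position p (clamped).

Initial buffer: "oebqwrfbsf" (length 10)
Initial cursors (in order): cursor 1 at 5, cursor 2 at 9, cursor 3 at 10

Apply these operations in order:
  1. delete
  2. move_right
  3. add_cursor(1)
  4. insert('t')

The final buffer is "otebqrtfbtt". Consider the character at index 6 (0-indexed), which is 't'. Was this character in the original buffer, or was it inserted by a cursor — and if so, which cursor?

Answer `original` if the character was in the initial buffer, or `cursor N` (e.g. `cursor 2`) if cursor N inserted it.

Answer: cursor 1

Derivation:
After op 1 (delete): buffer="oebqrfb" (len 7), cursors c1@4 c2@7 c3@7, authorship .......
After op 2 (move_right): buffer="oebqrfb" (len 7), cursors c1@5 c2@7 c3@7, authorship .......
After op 3 (add_cursor(1)): buffer="oebqrfb" (len 7), cursors c4@1 c1@5 c2@7 c3@7, authorship .......
After op 4 (insert('t')): buffer="otebqrtfbtt" (len 11), cursors c4@2 c1@7 c2@11 c3@11, authorship .4....1..23
Authorship (.=original, N=cursor N): . 4 . . . . 1 . . 2 3
Index 6: author = 1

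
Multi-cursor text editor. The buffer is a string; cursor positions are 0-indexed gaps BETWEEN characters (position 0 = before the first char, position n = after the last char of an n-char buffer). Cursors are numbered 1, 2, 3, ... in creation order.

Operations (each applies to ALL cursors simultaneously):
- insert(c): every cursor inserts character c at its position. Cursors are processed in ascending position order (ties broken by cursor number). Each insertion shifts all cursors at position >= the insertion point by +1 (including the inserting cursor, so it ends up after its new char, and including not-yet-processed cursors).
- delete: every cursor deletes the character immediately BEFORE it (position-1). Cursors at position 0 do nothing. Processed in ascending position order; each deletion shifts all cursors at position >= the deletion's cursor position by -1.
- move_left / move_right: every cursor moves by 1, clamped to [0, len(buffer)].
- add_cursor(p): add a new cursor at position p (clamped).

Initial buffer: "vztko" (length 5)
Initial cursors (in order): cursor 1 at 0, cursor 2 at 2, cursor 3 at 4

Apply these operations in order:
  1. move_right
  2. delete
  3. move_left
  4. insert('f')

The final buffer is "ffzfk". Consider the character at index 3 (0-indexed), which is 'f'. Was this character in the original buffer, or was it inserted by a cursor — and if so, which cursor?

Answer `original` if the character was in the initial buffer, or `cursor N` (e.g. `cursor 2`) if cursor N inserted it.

After op 1 (move_right): buffer="vztko" (len 5), cursors c1@1 c2@3 c3@5, authorship .....
After op 2 (delete): buffer="zk" (len 2), cursors c1@0 c2@1 c3@2, authorship ..
After op 3 (move_left): buffer="zk" (len 2), cursors c1@0 c2@0 c3@1, authorship ..
After op 4 (insert('f')): buffer="ffzfk" (len 5), cursors c1@2 c2@2 c3@4, authorship 12.3.
Authorship (.=original, N=cursor N): 1 2 . 3 .
Index 3: author = 3

Answer: cursor 3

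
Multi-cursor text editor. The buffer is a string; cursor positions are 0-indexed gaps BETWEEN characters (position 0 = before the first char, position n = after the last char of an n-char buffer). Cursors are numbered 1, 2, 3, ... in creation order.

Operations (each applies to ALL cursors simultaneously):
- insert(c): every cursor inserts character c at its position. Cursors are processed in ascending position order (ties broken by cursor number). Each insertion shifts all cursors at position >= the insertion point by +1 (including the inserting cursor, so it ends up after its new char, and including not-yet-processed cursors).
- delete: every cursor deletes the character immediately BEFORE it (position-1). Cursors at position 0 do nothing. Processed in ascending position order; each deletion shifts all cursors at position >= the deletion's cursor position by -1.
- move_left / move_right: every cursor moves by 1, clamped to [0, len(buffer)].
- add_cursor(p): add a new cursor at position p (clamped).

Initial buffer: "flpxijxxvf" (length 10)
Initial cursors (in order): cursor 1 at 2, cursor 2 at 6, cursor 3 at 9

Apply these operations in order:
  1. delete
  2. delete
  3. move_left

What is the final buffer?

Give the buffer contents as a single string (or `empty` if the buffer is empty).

After op 1 (delete): buffer="fpxixxf" (len 7), cursors c1@1 c2@4 c3@6, authorship .......
After op 2 (delete): buffer="pxxf" (len 4), cursors c1@0 c2@2 c3@3, authorship ....
After op 3 (move_left): buffer="pxxf" (len 4), cursors c1@0 c2@1 c3@2, authorship ....

Answer: pxxf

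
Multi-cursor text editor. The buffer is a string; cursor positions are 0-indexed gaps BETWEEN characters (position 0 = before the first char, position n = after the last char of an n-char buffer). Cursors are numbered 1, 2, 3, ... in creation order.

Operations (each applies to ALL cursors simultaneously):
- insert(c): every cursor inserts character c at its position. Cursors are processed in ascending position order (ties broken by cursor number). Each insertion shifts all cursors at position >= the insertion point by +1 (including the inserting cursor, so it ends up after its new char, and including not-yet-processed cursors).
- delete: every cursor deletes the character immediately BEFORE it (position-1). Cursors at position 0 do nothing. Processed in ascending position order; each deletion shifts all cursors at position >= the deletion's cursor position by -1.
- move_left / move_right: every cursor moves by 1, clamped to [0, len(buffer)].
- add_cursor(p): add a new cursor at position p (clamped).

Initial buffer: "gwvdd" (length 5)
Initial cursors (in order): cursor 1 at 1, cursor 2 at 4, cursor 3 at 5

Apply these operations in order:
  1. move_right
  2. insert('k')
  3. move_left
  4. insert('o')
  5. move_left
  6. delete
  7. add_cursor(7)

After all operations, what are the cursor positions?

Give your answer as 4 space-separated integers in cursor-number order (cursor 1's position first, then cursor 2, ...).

After op 1 (move_right): buffer="gwvdd" (len 5), cursors c1@2 c2@5 c3@5, authorship .....
After op 2 (insert('k')): buffer="gwkvddkk" (len 8), cursors c1@3 c2@8 c3@8, authorship ..1...23
After op 3 (move_left): buffer="gwkvddkk" (len 8), cursors c1@2 c2@7 c3@7, authorship ..1...23
After op 4 (insert('o')): buffer="gwokvddkook" (len 11), cursors c1@3 c2@10 c3@10, authorship ..11...2233
After op 5 (move_left): buffer="gwokvddkook" (len 11), cursors c1@2 c2@9 c3@9, authorship ..11...2233
After op 6 (delete): buffer="gokvddok" (len 8), cursors c1@1 c2@6 c3@6, authorship .11...33
After op 7 (add_cursor(7)): buffer="gokvddok" (len 8), cursors c1@1 c2@6 c3@6 c4@7, authorship .11...33

Answer: 1 6 6 7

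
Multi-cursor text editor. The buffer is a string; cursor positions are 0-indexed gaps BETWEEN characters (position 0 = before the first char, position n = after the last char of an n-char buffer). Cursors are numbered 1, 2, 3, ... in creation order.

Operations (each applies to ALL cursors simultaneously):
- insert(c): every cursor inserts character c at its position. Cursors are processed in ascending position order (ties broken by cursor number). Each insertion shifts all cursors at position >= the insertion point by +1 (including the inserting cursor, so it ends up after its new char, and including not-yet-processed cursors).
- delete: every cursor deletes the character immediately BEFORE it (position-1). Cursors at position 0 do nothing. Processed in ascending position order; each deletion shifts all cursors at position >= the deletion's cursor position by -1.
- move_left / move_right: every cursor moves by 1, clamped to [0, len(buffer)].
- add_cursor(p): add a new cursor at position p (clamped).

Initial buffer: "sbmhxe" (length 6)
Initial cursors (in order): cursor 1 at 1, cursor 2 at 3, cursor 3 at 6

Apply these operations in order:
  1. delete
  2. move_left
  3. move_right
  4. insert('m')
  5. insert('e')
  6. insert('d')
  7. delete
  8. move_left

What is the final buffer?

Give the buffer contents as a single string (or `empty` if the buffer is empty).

After op 1 (delete): buffer="bhx" (len 3), cursors c1@0 c2@1 c3@3, authorship ...
After op 2 (move_left): buffer="bhx" (len 3), cursors c1@0 c2@0 c3@2, authorship ...
After op 3 (move_right): buffer="bhx" (len 3), cursors c1@1 c2@1 c3@3, authorship ...
After op 4 (insert('m')): buffer="bmmhxm" (len 6), cursors c1@3 c2@3 c3@6, authorship .12..3
After op 5 (insert('e')): buffer="bmmeehxme" (len 9), cursors c1@5 c2@5 c3@9, authorship .1212..33
After op 6 (insert('d')): buffer="bmmeeddhxmed" (len 12), cursors c1@7 c2@7 c3@12, authorship .121212..333
After op 7 (delete): buffer="bmmeehxme" (len 9), cursors c1@5 c2@5 c3@9, authorship .1212..33
After op 8 (move_left): buffer="bmmeehxme" (len 9), cursors c1@4 c2@4 c3@8, authorship .1212..33

Answer: bmmeehxme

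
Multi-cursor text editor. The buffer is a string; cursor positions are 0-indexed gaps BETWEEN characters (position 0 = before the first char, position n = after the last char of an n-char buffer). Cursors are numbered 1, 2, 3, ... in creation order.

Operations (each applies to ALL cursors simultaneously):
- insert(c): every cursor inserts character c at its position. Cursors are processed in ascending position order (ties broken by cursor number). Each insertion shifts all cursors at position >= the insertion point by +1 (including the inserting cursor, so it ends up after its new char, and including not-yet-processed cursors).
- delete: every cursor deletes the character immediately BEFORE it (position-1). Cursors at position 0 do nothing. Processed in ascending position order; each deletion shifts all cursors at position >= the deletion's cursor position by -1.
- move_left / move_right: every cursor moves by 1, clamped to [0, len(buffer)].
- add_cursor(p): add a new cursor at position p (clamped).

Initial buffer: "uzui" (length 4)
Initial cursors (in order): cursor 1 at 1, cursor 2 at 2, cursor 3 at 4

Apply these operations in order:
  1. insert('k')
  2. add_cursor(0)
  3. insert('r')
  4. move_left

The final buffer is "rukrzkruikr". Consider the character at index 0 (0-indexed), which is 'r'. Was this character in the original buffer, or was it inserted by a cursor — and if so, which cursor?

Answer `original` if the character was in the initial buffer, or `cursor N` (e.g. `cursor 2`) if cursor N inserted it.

After op 1 (insert('k')): buffer="ukzkuik" (len 7), cursors c1@2 c2@4 c3@7, authorship .1.2..3
After op 2 (add_cursor(0)): buffer="ukzkuik" (len 7), cursors c4@0 c1@2 c2@4 c3@7, authorship .1.2..3
After op 3 (insert('r')): buffer="rukrzkruikr" (len 11), cursors c4@1 c1@4 c2@7 c3@11, authorship 4.11.22..33
After op 4 (move_left): buffer="rukrzkruikr" (len 11), cursors c4@0 c1@3 c2@6 c3@10, authorship 4.11.22..33
Authorship (.=original, N=cursor N): 4 . 1 1 . 2 2 . . 3 3
Index 0: author = 4

Answer: cursor 4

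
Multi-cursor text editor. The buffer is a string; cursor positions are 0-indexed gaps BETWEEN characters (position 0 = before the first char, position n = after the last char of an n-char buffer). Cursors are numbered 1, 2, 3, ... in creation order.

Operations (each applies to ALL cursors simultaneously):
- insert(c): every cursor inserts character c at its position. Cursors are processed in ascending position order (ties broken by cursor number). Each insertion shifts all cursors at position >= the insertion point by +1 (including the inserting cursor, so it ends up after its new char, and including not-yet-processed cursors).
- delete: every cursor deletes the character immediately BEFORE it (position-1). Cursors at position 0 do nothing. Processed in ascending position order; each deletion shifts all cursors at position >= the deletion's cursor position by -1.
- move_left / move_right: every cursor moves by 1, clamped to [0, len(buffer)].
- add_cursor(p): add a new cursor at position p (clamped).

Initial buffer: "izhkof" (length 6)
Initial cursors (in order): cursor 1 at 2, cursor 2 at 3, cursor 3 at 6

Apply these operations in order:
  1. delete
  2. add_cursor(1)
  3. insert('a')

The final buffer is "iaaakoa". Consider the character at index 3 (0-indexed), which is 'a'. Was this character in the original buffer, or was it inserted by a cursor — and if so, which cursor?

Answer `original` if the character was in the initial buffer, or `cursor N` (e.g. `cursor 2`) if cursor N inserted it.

Answer: cursor 4

Derivation:
After op 1 (delete): buffer="iko" (len 3), cursors c1@1 c2@1 c3@3, authorship ...
After op 2 (add_cursor(1)): buffer="iko" (len 3), cursors c1@1 c2@1 c4@1 c3@3, authorship ...
After op 3 (insert('a')): buffer="iaaakoa" (len 7), cursors c1@4 c2@4 c4@4 c3@7, authorship .124..3
Authorship (.=original, N=cursor N): . 1 2 4 . . 3
Index 3: author = 4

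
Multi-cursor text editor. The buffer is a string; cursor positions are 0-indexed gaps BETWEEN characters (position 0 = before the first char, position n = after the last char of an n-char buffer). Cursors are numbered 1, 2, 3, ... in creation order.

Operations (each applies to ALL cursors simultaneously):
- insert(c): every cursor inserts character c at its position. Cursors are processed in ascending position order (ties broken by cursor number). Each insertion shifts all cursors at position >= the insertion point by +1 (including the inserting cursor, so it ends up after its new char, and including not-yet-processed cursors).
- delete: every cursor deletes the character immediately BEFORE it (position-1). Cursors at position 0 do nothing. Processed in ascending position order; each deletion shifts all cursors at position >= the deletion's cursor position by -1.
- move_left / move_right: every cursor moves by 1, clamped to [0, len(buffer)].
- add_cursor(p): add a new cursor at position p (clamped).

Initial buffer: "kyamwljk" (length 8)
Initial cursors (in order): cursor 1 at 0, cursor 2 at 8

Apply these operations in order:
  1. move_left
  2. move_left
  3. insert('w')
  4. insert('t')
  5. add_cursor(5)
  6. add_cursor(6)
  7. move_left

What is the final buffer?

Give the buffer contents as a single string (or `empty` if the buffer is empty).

After op 1 (move_left): buffer="kyamwljk" (len 8), cursors c1@0 c2@7, authorship ........
After op 2 (move_left): buffer="kyamwljk" (len 8), cursors c1@0 c2@6, authorship ........
After op 3 (insert('w')): buffer="wkyamwlwjk" (len 10), cursors c1@1 c2@8, authorship 1......2..
After op 4 (insert('t')): buffer="wtkyamwlwtjk" (len 12), cursors c1@2 c2@10, authorship 11......22..
After op 5 (add_cursor(5)): buffer="wtkyamwlwtjk" (len 12), cursors c1@2 c3@5 c2@10, authorship 11......22..
After op 6 (add_cursor(6)): buffer="wtkyamwlwtjk" (len 12), cursors c1@2 c3@5 c4@6 c2@10, authorship 11......22..
After op 7 (move_left): buffer="wtkyamwlwtjk" (len 12), cursors c1@1 c3@4 c4@5 c2@9, authorship 11......22..

Answer: wtkyamwlwtjk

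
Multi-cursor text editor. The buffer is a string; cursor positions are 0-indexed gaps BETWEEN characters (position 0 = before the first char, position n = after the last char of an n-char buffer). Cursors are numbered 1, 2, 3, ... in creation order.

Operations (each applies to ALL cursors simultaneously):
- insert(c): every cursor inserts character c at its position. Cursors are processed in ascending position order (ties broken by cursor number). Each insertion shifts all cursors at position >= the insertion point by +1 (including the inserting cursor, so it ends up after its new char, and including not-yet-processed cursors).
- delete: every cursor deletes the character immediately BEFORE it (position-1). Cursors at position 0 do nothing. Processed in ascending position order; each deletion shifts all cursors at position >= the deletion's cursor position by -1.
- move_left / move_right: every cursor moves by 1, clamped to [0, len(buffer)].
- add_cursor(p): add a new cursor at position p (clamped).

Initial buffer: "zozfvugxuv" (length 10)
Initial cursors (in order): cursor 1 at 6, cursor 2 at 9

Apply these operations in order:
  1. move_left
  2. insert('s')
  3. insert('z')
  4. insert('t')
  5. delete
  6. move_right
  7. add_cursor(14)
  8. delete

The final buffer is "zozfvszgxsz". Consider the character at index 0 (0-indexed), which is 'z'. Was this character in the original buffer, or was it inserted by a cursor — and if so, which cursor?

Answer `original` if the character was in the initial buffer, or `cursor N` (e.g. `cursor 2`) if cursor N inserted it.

Answer: original

Derivation:
After op 1 (move_left): buffer="zozfvugxuv" (len 10), cursors c1@5 c2@8, authorship ..........
After op 2 (insert('s')): buffer="zozfvsugxsuv" (len 12), cursors c1@6 c2@10, authorship .....1...2..
After op 3 (insert('z')): buffer="zozfvszugxszuv" (len 14), cursors c1@7 c2@12, authorship .....11...22..
After op 4 (insert('t')): buffer="zozfvsztugxsztuv" (len 16), cursors c1@8 c2@14, authorship .....111...222..
After op 5 (delete): buffer="zozfvszugxszuv" (len 14), cursors c1@7 c2@12, authorship .....11...22..
After op 6 (move_right): buffer="zozfvszugxszuv" (len 14), cursors c1@8 c2@13, authorship .....11...22..
After op 7 (add_cursor(14)): buffer="zozfvszugxszuv" (len 14), cursors c1@8 c2@13 c3@14, authorship .....11...22..
After op 8 (delete): buffer="zozfvszgxsz" (len 11), cursors c1@7 c2@11 c3@11, authorship .....11..22
Authorship (.=original, N=cursor N): . . . . . 1 1 . . 2 2
Index 0: author = original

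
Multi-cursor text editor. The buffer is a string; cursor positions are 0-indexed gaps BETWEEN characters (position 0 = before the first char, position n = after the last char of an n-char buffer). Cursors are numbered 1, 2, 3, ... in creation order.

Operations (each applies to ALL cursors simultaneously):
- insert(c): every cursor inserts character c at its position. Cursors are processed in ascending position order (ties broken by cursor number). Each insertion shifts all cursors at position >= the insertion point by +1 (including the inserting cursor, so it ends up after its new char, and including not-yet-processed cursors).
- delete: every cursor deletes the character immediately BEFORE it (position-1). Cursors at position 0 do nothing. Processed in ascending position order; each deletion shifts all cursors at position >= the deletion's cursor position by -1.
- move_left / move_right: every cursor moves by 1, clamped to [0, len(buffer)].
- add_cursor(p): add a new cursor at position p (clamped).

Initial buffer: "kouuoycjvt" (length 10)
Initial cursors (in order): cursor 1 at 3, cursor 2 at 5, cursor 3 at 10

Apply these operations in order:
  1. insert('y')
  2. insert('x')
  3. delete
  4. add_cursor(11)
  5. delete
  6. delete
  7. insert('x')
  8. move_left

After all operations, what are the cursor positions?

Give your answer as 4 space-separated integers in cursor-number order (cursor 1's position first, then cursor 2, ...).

After op 1 (insert('y')): buffer="kouyuoyycjvty" (len 13), cursors c1@4 c2@7 c3@13, authorship ...1..2.....3
After op 2 (insert('x')): buffer="kouyxuoyxycjvtyx" (len 16), cursors c1@5 c2@9 c3@16, authorship ...11..22.....33
After op 3 (delete): buffer="kouyuoyycjvty" (len 13), cursors c1@4 c2@7 c3@13, authorship ...1..2.....3
After op 4 (add_cursor(11)): buffer="kouyuoyycjvty" (len 13), cursors c1@4 c2@7 c4@11 c3@13, authorship ...1..2.....3
After op 5 (delete): buffer="kouuoycjt" (len 9), cursors c1@3 c2@5 c4@8 c3@9, authorship .........
After op 6 (delete): buffer="kouyc" (len 5), cursors c1@2 c2@3 c3@5 c4@5, authorship .....
After op 7 (insert('x')): buffer="koxuxycxx" (len 9), cursors c1@3 c2@5 c3@9 c4@9, authorship ..1.2..34
After op 8 (move_left): buffer="koxuxycxx" (len 9), cursors c1@2 c2@4 c3@8 c4@8, authorship ..1.2..34

Answer: 2 4 8 8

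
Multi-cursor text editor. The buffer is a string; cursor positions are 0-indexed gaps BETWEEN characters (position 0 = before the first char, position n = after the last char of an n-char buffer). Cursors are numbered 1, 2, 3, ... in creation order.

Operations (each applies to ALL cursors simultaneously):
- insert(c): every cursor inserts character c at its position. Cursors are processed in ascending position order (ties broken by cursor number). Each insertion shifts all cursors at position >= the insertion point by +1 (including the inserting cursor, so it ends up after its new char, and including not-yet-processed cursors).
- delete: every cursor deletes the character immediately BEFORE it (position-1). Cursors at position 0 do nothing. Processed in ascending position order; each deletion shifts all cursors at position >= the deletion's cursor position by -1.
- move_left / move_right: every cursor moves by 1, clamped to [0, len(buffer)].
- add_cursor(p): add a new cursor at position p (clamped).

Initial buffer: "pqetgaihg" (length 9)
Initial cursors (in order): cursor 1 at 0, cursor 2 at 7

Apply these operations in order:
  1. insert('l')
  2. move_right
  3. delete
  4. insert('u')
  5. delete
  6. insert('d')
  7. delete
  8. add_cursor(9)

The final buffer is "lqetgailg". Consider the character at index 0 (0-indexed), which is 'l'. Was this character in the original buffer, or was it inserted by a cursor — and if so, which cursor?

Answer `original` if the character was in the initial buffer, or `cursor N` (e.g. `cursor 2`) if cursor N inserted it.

Answer: cursor 1

Derivation:
After op 1 (insert('l')): buffer="lpqetgailhg" (len 11), cursors c1@1 c2@9, authorship 1.......2..
After op 2 (move_right): buffer="lpqetgailhg" (len 11), cursors c1@2 c2@10, authorship 1.......2..
After op 3 (delete): buffer="lqetgailg" (len 9), cursors c1@1 c2@8, authorship 1......2.
After op 4 (insert('u')): buffer="luqetgailug" (len 11), cursors c1@2 c2@10, authorship 11......22.
After op 5 (delete): buffer="lqetgailg" (len 9), cursors c1@1 c2@8, authorship 1......2.
After op 6 (insert('d')): buffer="ldqetgaildg" (len 11), cursors c1@2 c2@10, authorship 11......22.
After op 7 (delete): buffer="lqetgailg" (len 9), cursors c1@1 c2@8, authorship 1......2.
After op 8 (add_cursor(9)): buffer="lqetgailg" (len 9), cursors c1@1 c2@8 c3@9, authorship 1......2.
Authorship (.=original, N=cursor N): 1 . . . . . . 2 .
Index 0: author = 1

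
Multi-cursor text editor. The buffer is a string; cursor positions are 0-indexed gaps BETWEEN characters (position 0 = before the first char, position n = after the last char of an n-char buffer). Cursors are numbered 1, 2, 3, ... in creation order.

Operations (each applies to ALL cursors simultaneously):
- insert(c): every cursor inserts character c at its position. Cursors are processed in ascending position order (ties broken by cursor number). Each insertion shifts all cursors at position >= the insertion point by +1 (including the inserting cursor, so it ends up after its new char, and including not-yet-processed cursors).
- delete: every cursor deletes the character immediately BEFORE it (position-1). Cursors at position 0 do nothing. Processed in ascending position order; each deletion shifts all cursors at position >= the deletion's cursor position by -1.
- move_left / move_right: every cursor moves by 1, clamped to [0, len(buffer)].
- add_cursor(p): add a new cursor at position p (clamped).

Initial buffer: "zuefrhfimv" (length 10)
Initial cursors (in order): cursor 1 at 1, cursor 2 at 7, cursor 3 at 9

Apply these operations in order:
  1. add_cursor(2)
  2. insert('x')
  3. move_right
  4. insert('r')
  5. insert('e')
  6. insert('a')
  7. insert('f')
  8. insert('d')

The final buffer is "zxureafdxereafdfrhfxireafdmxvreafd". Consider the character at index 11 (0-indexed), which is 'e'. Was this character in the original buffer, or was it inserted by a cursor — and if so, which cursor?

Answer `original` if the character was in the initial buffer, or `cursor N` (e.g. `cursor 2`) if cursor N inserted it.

Answer: cursor 4

Derivation:
After op 1 (add_cursor(2)): buffer="zuefrhfimv" (len 10), cursors c1@1 c4@2 c2@7 c3@9, authorship ..........
After op 2 (insert('x')): buffer="zxuxefrhfximxv" (len 14), cursors c1@2 c4@4 c2@10 c3@13, authorship .1.4.....2..3.
After op 3 (move_right): buffer="zxuxefrhfximxv" (len 14), cursors c1@3 c4@5 c2@11 c3@14, authorship .1.4.....2..3.
After op 4 (insert('r')): buffer="zxurxerfrhfxirmxvr" (len 18), cursors c1@4 c4@7 c2@14 c3@18, authorship .1.14.4....2.2.3.3
After op 5 (insert('e')): buffer="zxurexerefrhfxiremxvre" (len 22), cursors c1@5 c4@9 c2@17 c3@22, authorship .1.114.44....2.22.3.33
After op 6 (insert('a')): buffer="zxureaxereafrhfxireamxvrea" (len 26), cursors c1@6 c4@11 c2@20 c3@26, authorship .1.1114.444....2.222.3.333
After op 7 (insert('f')): buffer="zxureafxereaffrhfxireafmxvreaf" (len 30), cursors c1@7 c4@13 c2@23 c3@30, authorship .1.11114.4444....2.2222.3.3333
After op 8 (insert('d')): buffer="zxureafdxereafdfrhfxireafdmxvreafd" (len 34), cursors c1@8 c4@15 c2@26 c3@34, authorship .1.111114.44444....2.22222.3.33333
Authorship (.=original, N=cursor N): . 1 . 1 1 1 1 1 4 . 4 4 4 4 4 . . . . 2 . 2 2 2 2 2 . 3 . 3 3 3 3 3
Index 11: author = 4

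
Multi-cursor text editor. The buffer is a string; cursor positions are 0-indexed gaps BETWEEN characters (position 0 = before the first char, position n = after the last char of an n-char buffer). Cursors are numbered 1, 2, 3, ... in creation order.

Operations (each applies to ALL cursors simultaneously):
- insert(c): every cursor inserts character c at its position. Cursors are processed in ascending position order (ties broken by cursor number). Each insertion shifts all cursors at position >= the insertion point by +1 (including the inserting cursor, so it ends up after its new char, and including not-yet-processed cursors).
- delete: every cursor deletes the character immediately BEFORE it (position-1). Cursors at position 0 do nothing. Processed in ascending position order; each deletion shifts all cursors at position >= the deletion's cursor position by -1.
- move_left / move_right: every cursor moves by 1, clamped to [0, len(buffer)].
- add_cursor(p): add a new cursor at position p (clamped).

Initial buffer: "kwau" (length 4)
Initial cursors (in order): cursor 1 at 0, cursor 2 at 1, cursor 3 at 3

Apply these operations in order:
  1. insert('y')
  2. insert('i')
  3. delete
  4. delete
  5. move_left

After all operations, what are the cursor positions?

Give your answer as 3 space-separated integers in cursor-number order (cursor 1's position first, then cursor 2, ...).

After op 1 (insert('y')): buffer="ykywayu" (len 7), cursors c1@1 c2@3 c3@6, authorship 1.2..3.
After op 2 (insert('i')): buffer="yikyiwayiu" (len 10), cursors c1@2 c2@5 c3@9, authorship 11.22..33.
After op 3 (delete): buffer="ykywayu" (len 7), cursors c1@1 c2@3 c3@6, authorship 1.2..3.
After op 4 (delete): buffer="kwau" (len 4), cursors c1@0 c2@1 c3@3, authorship ....
After op 5 (move_left): buffer="kwau" (len 4), cursors c1@0 c2@0 c3@2, authorship ....

Answer: 0 0 2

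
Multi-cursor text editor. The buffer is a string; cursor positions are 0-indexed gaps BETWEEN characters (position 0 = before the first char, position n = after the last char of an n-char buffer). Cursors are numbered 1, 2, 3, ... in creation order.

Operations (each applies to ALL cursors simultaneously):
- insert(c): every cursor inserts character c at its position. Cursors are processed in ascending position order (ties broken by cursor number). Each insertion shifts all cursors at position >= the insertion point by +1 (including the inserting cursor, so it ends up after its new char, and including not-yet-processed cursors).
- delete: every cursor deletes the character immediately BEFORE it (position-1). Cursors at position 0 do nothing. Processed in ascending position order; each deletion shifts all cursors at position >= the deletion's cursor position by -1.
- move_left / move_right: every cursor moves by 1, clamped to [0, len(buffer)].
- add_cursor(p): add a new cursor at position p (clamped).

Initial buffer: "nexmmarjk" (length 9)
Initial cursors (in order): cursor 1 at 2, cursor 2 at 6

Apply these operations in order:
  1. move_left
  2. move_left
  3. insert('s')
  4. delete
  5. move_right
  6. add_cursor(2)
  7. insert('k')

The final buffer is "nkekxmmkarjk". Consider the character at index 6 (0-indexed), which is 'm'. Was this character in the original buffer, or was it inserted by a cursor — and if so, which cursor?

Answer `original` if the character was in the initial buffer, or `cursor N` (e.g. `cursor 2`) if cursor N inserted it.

Answer: original

Derivation:
After op 1 (move_left): buffer="nexmmarjk" (len 9), cursors c1@1 c2@5, authorship .........
After op 2 (move_left): buffer="nexmmarjk" (len 9), cursors c1@0 c2@4, authorship .........
After op 3 (insert('s')): buffer="snexmsmarjk" (len 11), cursors c1@1 c2@6, authorship 1....2.....
After op 4 (delete): buffer="nexmmarjk" (len 9), cursors c1@0 c2@4, authorship .........
After op 5 (move_right): buffer="nexmmarjk" (len 9), cursors c1@1 c2@5, authorship .........
After op 6 (add_cursor(2)): buffer="nexmmarjk" (len 9), cursors c1@1 c3@2 c2@5, authorship .........
After op 7 (insert('k')): buffer="nkekxmmkarjk" (len 12), cursors c1@2 c3@4 c2@8, authorship .1.3...2....
Authorship (.=original, N=cursor N): . 1 . 3 . . . 2 . . . .
Index 6: author = original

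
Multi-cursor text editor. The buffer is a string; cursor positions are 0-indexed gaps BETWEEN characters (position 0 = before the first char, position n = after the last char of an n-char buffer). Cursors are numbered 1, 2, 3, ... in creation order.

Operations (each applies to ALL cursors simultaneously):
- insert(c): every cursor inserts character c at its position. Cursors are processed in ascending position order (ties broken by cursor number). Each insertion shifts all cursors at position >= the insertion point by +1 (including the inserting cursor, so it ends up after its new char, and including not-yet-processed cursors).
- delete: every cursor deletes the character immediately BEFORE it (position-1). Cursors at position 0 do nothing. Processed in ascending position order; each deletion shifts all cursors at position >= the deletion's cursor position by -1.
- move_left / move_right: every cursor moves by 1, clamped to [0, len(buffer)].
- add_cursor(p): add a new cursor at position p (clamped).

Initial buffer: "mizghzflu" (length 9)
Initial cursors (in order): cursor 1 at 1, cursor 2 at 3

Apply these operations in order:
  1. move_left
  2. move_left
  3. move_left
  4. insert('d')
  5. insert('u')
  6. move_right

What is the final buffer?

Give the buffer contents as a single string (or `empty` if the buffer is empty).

Answer: dduumizghzflu

Derivation:
After op 1 (move_left): buffer="mizghzflu" (len 9), cursors c1@0 c2@2, authorship .........
After op 2 (move_left): buffer="mizghzflu" (len 9), cursors c1@0 c2@1, authorship .........
After op 3 (move_left): buffer="mizghzflu" (len 9), cursors c1@0 c2@0, authorship .........
After op 4 (insert('d')): buffer="ddmizghzflu" (len 11), cursors c1@2 c2@2, authorship 12.........
After op 5 (insert('u')): buffer="dduumizghzflu" (len 13), cursors c1@4 c2@4, authorship 1212.........
After op 6 (move_right): buffer="dduumizghzflu" (len 13), cursors c1@5 c2@5, authorship 1212.........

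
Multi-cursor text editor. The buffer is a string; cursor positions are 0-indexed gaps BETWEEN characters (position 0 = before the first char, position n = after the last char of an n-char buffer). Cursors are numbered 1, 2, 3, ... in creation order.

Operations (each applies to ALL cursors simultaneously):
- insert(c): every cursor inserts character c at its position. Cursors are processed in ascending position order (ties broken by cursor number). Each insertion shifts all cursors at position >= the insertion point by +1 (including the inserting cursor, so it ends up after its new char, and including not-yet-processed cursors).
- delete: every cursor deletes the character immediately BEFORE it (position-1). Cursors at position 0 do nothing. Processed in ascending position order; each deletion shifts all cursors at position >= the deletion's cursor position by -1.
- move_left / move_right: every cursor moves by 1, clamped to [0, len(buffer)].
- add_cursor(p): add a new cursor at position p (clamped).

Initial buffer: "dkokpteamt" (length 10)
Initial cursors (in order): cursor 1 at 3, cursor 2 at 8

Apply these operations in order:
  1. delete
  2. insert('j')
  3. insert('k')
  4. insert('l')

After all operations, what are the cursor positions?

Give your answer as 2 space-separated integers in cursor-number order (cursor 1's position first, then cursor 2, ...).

After op 1 (delete): buffer="dkkptemt" (len 8), cursors c1@2 c2@6, authorship ........
After op 2 (insert('j')): buffer="dkjkptejmt" (len 10), cursors c1@3 c2@8, authorship ..1....2..
After op 3 (insert('k')): buffer="dkjkkptejkmt" (len 12), cursors c1@4 c2@10, authorship ..11....22..
After op 4 (insert('l')): buffer="dkjklkptejklmt" (len 14), cursors c1@5 c2@12, authorship ..111....222..

Answer: 5 12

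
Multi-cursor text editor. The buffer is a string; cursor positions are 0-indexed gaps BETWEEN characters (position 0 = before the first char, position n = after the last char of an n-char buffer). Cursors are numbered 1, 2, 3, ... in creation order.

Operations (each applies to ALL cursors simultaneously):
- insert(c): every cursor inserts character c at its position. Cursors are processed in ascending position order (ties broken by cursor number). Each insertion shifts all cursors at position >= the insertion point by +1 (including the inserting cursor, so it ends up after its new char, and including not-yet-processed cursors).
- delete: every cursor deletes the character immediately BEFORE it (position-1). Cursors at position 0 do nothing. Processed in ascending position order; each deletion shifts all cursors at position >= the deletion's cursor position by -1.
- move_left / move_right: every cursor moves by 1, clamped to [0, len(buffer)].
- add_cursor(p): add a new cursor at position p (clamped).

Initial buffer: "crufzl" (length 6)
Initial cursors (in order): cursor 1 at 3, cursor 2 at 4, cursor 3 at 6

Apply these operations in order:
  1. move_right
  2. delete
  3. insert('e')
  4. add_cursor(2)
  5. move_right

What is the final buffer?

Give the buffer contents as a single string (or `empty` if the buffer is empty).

After op 1 (move_right): buffer="crufzl" (len 6), cursors c1@4 c2@5 c3@6, authorship ......
After op 2 (delete): buffer="cru" (len 3), cursors c1@3 c2@3 c3@3, authorship ...
After op 3 (insert('e')): buffer="crueee" (len 6), cursors c1@6 c2@6 c3@6, authorship ...123
After op 4 (add_cursor(2)): buffer="crueee" (len 6), cursors c4@2 c1@6 c2@6 c3@6, authorship ...123
After op 5 (move_right): buffer="crueee" (len 6), cursors c4@3 c1@6 c2@6 c3@6, authorship ...123

Answer: crueee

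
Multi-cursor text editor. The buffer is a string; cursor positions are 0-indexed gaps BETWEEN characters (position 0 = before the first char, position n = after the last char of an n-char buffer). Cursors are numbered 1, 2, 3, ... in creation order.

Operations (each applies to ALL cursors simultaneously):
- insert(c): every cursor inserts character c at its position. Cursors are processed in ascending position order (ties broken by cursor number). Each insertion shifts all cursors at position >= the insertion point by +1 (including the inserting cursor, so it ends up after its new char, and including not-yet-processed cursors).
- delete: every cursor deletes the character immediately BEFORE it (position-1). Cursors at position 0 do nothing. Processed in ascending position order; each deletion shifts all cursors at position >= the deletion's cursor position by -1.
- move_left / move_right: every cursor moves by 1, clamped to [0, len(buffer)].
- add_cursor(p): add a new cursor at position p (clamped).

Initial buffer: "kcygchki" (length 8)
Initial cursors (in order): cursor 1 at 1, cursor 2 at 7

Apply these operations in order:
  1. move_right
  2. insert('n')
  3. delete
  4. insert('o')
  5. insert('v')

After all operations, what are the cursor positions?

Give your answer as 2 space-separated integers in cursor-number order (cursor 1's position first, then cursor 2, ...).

After op 1 (move_right): buffer="kcygchki" (len 8), cursors c1@2 c2@8, authorship ........
After op 2 (insert('n')): buffer="kcnygchkin" (len 10), cursors c1@3 c2@10, authorship ..1......2
After op 3 (delete): buffer="kcygchki" (len 8), cursors c1@2 c2@8, authorship ........
After op 4 (insert('o')): buffer="kcoygchkio" (len 10), cursors c1@3 c2@10, authorship ..1......2
After op 5 (insert('v')): buffer="kcovygchkiov" (len 12), cursors c1@4 c2@12, authorship ..11......22

Answer: 4 12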